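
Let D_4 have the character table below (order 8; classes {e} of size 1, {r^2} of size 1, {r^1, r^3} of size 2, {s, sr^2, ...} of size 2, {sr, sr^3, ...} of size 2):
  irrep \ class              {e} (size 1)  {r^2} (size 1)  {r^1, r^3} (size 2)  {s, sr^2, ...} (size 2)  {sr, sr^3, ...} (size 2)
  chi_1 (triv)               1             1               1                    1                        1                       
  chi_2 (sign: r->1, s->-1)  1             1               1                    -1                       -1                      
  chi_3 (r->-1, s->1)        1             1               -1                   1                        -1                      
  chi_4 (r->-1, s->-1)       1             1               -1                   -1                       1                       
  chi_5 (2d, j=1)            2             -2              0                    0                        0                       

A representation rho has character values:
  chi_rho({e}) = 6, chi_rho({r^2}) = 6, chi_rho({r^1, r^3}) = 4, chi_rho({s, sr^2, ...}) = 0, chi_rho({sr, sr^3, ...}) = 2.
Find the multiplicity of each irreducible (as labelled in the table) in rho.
Multiplicities: chi_1: 3, chi_2: 2, chi_3: 0, chi_4: 1, chi_5: 0.

Justification: Use <chi_rho, chi> = (1/|G|) sum_C |C| * chi_rho(C) * conj(chi(C)) with |G| = 8 for each irreducible chi in the table:
  <chi_rho, chi_1> = (1/8)[1*(6)*conj(1) + 1*(6)*conj(1) + 2*(4)*conj(1) + 2*(0)*conj(1) + 2*(2)*conj(1)]
      = (1/8)[(6) + (6) + (8) + (0) + (4)] = 24/8 = 3
  <chi_rho, chi_2> = (1/8)[1*(6)*conj(1) + 1*(6)*conj(1) + 2*(4)*conj(1) + 2*(0)*conj(-1) + 2*(2)*conj(-1)]
      = (1/8)[(6) + (6) + (8) + (0) + (-4)] = 16/8 = 2
  <chi_rho, chi_3> = (1/8)[1*(6)*conj(1) + 1*(6)*conj(1) + 2*(4)*conj(-1) + 2*(0)*conj(1) + 2*(2)*conj(-1)]
      = (1/8)[(6) + (6) + (-8) + (0) + (-4)] = 0/8 = 0
  <chi_rho, chi_4> = (1/8)[1*(6)*conj(1) + 1*(6)*conj(1) + 2*(4)*conj(-1) + 2*(0)*conj(-1) + 2*(2)*conj(1)]
      = (1/8)[(6) + (6) + (-8) + (0) + (4)] = 8/8 = 1
  <chi_rho, chi_5> = (1/8)[1*(6)*conj(2) + 1*(6)*conj(-2) + 2*(4)*conj(0) + 2*(0)*conj(0) + 2*(2)*conj(0)]
      = (1/8)[(12) + (-12) + (0) + (0) + (0)] = 0/8 = 0
Dimension check: dim(rho) = sum (mult * dim) = 3*1 + 2*1 + 0*1 + 1*1 + 0*2 = 6 = chi_rho(e) = 6.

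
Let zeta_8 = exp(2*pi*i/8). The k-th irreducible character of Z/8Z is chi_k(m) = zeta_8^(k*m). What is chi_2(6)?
chi_2(6) = zeta_8^12 = -1

Justification: chi_2(6) = zeta_8^(2*6) = zeta_8^12. Since zeta_8^8 = 1, this equals zeta_8^4 = exp(2*pi*i*4/8) = -1.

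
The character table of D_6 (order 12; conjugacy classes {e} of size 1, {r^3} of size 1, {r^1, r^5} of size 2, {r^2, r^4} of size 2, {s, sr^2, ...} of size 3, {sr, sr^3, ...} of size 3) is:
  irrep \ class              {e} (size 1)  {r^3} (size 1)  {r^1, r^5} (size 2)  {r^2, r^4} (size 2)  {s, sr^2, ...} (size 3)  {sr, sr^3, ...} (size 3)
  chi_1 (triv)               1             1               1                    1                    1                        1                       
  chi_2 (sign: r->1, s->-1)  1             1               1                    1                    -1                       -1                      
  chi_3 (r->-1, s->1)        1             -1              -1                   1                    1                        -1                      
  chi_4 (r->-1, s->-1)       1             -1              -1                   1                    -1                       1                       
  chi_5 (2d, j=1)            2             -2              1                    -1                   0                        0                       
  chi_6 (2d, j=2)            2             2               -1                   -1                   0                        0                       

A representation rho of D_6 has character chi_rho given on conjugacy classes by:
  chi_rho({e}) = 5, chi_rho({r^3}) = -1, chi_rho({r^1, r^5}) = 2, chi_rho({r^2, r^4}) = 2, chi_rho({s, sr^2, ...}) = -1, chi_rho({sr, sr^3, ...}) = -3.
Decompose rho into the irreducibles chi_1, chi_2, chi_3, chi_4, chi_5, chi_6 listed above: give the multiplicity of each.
Multiplicities: chi_1: 0, chi_2: 2, chi_3: 1, chi_4: 0, chi_5: 1, chi_6: 0.

Reasoning: Use <chi_rho, chi> = (1/|G|) sum_C |C| * chi_rho(C) * conj(chi(C)) with |G| = 12 for each irreducible chi in the table:
  <chi_rho, chi_1> = (1/12)[1*(5)*conj(1) + 1*(-1)*conj(1) + 2*(2)*conj(1) + 2*(2)*conj(1) + 3*(-1)*conj(1) + 3*(-3)*conj(1)]
      = (1/12)[(5) + (-1) + (4) + (4) + (-3) + (-9)] = 0/12 = 0
  <chi_rho, chi_2> = (1/12)[1*(5)*conj(1) + 1*(-1)*conj(1) + 2*(2)*conj(1) + 2*(2)*conj(1) + 3*(-1)*conj(-1) + 3*(-3)*conj(-1)]
      = (1/12)[(5) + (-1) + (4) + (4) + (3) + (9)] = 24/12 = 2
  <chi_rho, chi_3> = (1/12)[1*(5)*conj(1) + 1*(-1)*conj(-1) + 2*(2)*conj(-1) + 2*(2)*conj(1) + 3*(-1)*conj(1) + 3*(-3)*conj(-1)]
      = (1/12)[(5) + (1) + (-4) + (4) + (-3) + (9)] = 12/12 = 1
  <chi_rho, chi_4> = (1/12)[1*(5)*conj(1) + 1*(-1)*conj(-1) + 2*(2)*conj(-1) + 2*(2)*conj(1) + 3*(-1)*conj(-1) + 3*(-3)*conj(1)]
      = (1/12)[(5) + (1) + (-4) + (4) + (3) + (-9)] = 0/12 = 0
  <chi_rho, chi_5> = (1/12)[1*(5)*conj(2) + 1*(-1)*conj(-2) + 2*(2)*conj(1) + 2*(2)*conj(-1) + 3*(-1)*conj(0) + 3*(-3)*conj(0)]
      = (1/12)[(10) + (2) + (4) + (-4) + (0) + (0)] = 12/12 = 1
  <chi_rho, chi_6> = (1/12)[1*(5)*conj(2) + 1*(-1)*conj(2) + 2*(2)*conj(-1) + 2*(2)*conj(-1) + 3*(-1)*conj(0) + 3*(-3)*conj(0)]
      = (1/12)[(10) + (-2) + (-4) + (-4) + (0) + (0)] = 0/12 = 0
Dimension check: dim(rho) = sum (mult * dim) = 0*1 + 2*1 + 1*1 + 0*1 + 1*2 + 0*2 = 5 = chi_rho(e) = 5.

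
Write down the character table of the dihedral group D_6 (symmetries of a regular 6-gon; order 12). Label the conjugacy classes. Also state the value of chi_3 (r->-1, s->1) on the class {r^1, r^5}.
Conjugacy classes: {e} of size 1, {r^3} of size 1, {r^1, r^5} of size 2, {r^2, r^4} of size 2, {s, sr^2, ...} of size 3, {sr, sr^3, ...} of size 3.
Character table:
  irrep \ class              {e} (size 1)  {r^3} (size 1)  {r^1, r^5} (size 2)  {r^2, r^4} (size 2)  {s, sr^2, ...} (size 3)  {sr, sr^3, ...} (size 3)
  chi_1 (triv)               1             1               1                    1                    1                        1                       
  chi_2 (sign: r->1, s->-1)  1             1               1                    1                    -1                       -1                      
  chi_3 (r->-1, s->1)        1             -1              -1                   1                    1                        -1                      
  chi_4 (r->-1, s->-1)       1             -1              -1                   1                    -1                       1                       
  chi_5 (2d, j=1)            2             -2              1                    -1                   0                        0                       
  chi_6 (2d, j=2)            2             2               -1                   -1                   0                        0                       

Spot check: chi_3 (r->-1, s->1) on {r^1, r^5} = -1.

Working: D_6 has order 2*6 = 12 with 6 conjugacy classes, hence 6 irreducibles. Sum of squared dims 1 + 1 + 1 + 1 + 4 + 4 = 12 = |G|. Linear characters come from the abelianisation; the 2-dimensional irreps have character r^k -> 2*cos(2*pi*j*k/6), reflections -> 0.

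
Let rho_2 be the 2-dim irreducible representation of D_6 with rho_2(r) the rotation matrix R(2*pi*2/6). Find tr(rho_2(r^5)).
chi_{rho_2}(r^5) = 2*cos(2*pi*2*5/6) = -1

Justification: rho_2(r^5) is rotation by angle 2*pi*2*5/6, whose trace is 2*cos(2*pi*2*5/6) = -1.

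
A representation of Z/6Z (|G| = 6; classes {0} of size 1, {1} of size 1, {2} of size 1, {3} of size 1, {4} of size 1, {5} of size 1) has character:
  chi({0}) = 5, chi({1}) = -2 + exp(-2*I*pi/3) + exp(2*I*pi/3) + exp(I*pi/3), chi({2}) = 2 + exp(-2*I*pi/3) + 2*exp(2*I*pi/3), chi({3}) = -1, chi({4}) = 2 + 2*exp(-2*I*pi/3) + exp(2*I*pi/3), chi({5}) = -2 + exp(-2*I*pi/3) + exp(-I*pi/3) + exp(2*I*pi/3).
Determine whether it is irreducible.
Not irreducible (reducible): <chi, chi> = 7 > 1.

<chi, chi> = (1/|G|) sum_C |C| * |chi(C)|^2 = (1/6)[1*|5|^2 + 1*|-2 + exp(-2*I*pi/3) + exp(2*I*pi/3) + exp(I*pi/3)|^2 + 1*|2 + exp(-2*I*pi/3) + 2*exp(2*I*pi/3)|^2 + 1*|-1|^2 + 1*|2 + 2*exp(-2*I*pi/3) + exp(2*I*pi/3)|^2 + 1*|-2 + exp(-2*I*pi/3) + exp(-I*pi/3) + exp(2*I*pi/3)|^2]
  = (1/6)[(25) + (7) + (1) + (1) + (1) + (7)] = 42/6 = 7.
(Exp terms are combined using exp(i*s)*conj(exp(i*t)) = exp(i*(s-t)), and sums of them are collapsed using the identity that for every m > 1 the m distinct m-th roots of unity sum to 0, e.g. 1 + exp(2*I*pi/3) + exp(-2*I*pi/3) = 0.)
A character is irreducible iff <chi, chi> = 1, so this representation is reducible.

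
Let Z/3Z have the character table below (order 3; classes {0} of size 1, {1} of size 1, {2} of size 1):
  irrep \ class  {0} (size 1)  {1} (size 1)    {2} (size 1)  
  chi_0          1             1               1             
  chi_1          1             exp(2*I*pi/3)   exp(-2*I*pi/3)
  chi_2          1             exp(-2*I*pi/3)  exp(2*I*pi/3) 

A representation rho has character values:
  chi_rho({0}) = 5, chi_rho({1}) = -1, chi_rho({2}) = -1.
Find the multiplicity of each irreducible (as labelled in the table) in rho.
Multiplicities: chi_0: 1, chi_1: 2, chi_2: 2.

Use <chi_rho, chi> = (1/|G|) sum_C |C| * chi_rho(C) * conj(chi(C)) with |G| = 3 for each irreducible chi in the table:
  <chi_rho, chi_0> = (1/3)[1*(5)*conj(1) + 1*(-1)*conj(1) + 1*(-1)*conj(1)]
      = (1/3)[(5) + (-1) + (-1)] = 3/3 = 1
  <chi_rho, chi_1> = (1/3)[1*(5)*conj(1) + 1*(-1)*conj(exp(2*I*pi/3)) + 1*(-1)*conj(exp(-2*I*pi/3))]
      = (1/3)[(5) + (2 + exp(-2*I*pi/3) + 2*exp(2*I*pi/3)) + (2 + 2*exp(-2*I*pi/3) + exp(2*I*pi/3))] = 6/3 = 2
  <chi_rho, chi_2> = (1/3)[1*(5)*conj(1) + 1*(-1)*conj(exp(-2*I*pi/3)) + 1*(-1)*conj(exp(2*I*pi/3))]
      = (1/3)[(5) + (2 + 2*exp(-2*I*pi/3) + exp(2*I*pi/3)) + (2 + exp(-2*I*pi/3) + 2*exp(2*I*pi/3))] = 6/3 = 2
(Exp terms are combined using exp(i*s)*conj(exp(i*t)) = exp(i*(s-t)), and sums of them are collapsed using the identity that for every m > 1 the m distinct m-th roots of unity sum to 0, e.g. 1 + exp(2*I*pi/3) + exp(-2*I*pi/3) = 0.)
Dimension check: dim(rho) = sum (mult * dim) = 1*1 + 2*1 + 2*1 = 5 = chi_rho(e) = 5.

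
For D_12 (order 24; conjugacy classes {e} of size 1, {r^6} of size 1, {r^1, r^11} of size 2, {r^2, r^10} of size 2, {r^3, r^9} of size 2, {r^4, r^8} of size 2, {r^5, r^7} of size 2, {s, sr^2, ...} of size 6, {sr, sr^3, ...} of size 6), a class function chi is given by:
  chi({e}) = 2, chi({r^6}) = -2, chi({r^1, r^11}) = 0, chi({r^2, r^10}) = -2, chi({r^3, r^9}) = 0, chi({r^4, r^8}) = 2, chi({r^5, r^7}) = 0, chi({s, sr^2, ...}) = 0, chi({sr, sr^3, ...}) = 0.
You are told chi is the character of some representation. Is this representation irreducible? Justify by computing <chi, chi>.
Irreducible: <chi, chi> = 1.

Details: <chi, chi> = (1/|G|) sum_C |C| * |chi(C)|^2 = (1/24)[1*|2|^2 + 1*|-2|^2 + 2*|0|^2 + 2*|-2|^2 + 2*|0|^2 + 2*|2|^2 + 2*|0|^2 + 6*|0|^2 + 6*|0|^2]
  = (1/24)[(4) + (4) + (0) + (8) + (0) + (8) + (0) + (0) + (0)] = 24/24 = 1.
A character is irreducible iff <chi, chi> = 1, so this representation is irreducible.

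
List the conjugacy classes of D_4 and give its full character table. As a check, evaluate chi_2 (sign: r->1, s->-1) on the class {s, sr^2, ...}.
Conjugacy classes: {e} of size 1, {r^2} of size 1, {r^1, r^3} of size 2, {s, sr^2, ...} of size 2, {sr, sr^3, ...} of size 2.
Character table:
  irrep \ class              {e} (size 1)  {r^2} (size 1)  {r^1, r^3} (size 2)  {s, sr^2, ...} (size 2)  {sr, sr^3, ...} (size 2)
  chi_1 (triv)               1             1               1                    1                        1                       
  chi_2 (sign: r->1, s->-1)  1             1               1                    -1                       -1                      
  chi_3 (r->-1, s->1)        1             1               -1                   1                        -1                      
  chi_4 (r->-1, s->-1)       1             1               -1                   -1                       1                       
  chi_5 (2d, j=1)            2             -2              0                    0                        0                       

Spot check: chi_2 (sign: r->1, s->-1) on {s, sr^2, ...} = -1.

Reasoning: D_4 has order 2*4 = 8 with 5 conjugacy classes, hence 5 irreducibles. Sum of squared dims 1 + 1 + 1 + 1 + 4 = 8 = |G|. Linear characters come from the abelianisation; the 2-dimensional irreps have character r^k -> 2*cos(2*pi*j*k/4), reflections -> 0.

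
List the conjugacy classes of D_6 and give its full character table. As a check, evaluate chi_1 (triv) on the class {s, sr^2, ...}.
Conjugacy classes: {e} of size 1, {r^3} of size 1, {r^1, r^5} of size 2, {r^2, r^4} of size 2, {s, sr^2, ...} of size 3, {sr, sr^3, ...} of size 3.
Character table:
  irrep \ class              {e} (size 1)  {r^3} (size 1)  {r^1, r^5} (size 2)  {r^2, r^4} (size 2)  {s, sr^2, ...} (size 3)  {sr, sr^3, ...} (size 3)
  chi_1 (triv)               1             1               1                    1                    1                        1                       
  chi_2 (sign: r->1, s->-1)  1             1               1                    1                    -1                       -1                      
  chi_3 (r->-1, s->1)        1             -1              -1                   1                    1                        -1                      
  chi_4 (r->-1, s->-1)       1             -1              -1                   1                    -1                       1                       
  chi_5 (2d, j=1)            2             -2              1                    -1                   0                        0                       
  chi_6 (2d, j=2)            2             2               -1                   -1                   0                        0                       

Spot check: chi_1 (triv) on {s, sr^2, ...} = 1.

Why: D_6 has order 2*6 = 12 with 6 conjugacy classes, hence 6 irreducibles. Sum of squared dims 1 + 1 + 1 + 1 + 4 + 4 = 12 = |G|. Linear characters come from the abelianisation; the 2-dimensional irreps have character r^k -> 2*cos(2*pi*j*k/6), reflections -> 0.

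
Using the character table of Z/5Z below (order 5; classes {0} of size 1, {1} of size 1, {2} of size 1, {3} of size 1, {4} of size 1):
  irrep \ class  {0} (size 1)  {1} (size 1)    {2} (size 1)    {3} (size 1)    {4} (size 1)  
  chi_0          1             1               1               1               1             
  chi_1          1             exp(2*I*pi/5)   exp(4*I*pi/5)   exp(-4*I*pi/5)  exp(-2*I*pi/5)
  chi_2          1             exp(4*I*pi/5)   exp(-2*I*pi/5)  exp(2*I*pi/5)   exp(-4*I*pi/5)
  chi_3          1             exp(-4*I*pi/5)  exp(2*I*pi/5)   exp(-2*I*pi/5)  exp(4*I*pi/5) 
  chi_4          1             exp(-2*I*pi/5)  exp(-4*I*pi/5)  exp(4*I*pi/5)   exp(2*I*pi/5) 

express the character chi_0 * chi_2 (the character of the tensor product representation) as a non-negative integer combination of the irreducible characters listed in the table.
chi_0 tensor chi_2 = chi_2 (all other irreducibles have multiplicity 0).

The character of a tensor product is the pointwise product (chi_0 * chi_2)(C) = chi_0(C) * chi_2(C):
  {0}: (1)*(1), {1}: (1)*(exp(4*I*pi/5)), {2}: (1)*(exp(-2*I*pi/5)), {3}: (1)*(exp(2*I*pi/5)), {4}: (1)*(exp(-4*I*pi/5))
so (chi_0 * chi_2) takes values
  {0} -> 1, {1} -> exp(4*I*pi/5), {2} -> exp(-2*I*pi/5), {3} -> exp(2*I*pi/5), {4} -> exp(-4*I*pi/5).
Now take the inner product of this character with each irreducible chi from the table, <chi_0*chi_2, chi> = (1/5) sum_C |C| (chi_0*chi_2)(C) conj(chi(C)):
  <chi_0*chi_2, chi_0> = (1/5)[1*(1)*conj(1) + 1*(exp(4*I*pi/5))*conj(1) + 1*(exp(-2*I*pi/5))*conj(1) + 1*(exp(2*I*pi/5))*conj(1) + 1*(exp(-4*I*pi/5))*conj(1)]
      = (1/5)[(1) + (exp(4*I*pi/5)) + (exp(-2*I*pi/5)) + (exp(2*I*pi/5)) + (exp(-4*I*pi/5))] = 0/5 = 0
  <chi_0*chi_2, chi_1> = (1/5)[1*(1)*conj(1) + 1*(exp(4*I*pi/5))*conj(exp(2*I*pi/5)) + 1*(exp(-2*I*pi/5))*conj(exp(4*I*pi/5)) + 1*(exp(2*I*pi/5))*conj(exp(-4*I*pi/5)) + 1*(exp(-4*I*pi/5))*conj(exp(-2*I*pi/5))]
      = (1/5)[(1) + (exp(2*I*pi/5)) + (exp(4*I*pi/5)) + (exp(-4*I*pi/5)) + (exp(-2*I*pi/5))] = 0/5 = 0
  <chi_0*chi_2, chi_2> = (1/5)[1*(1)*conj(1) + 1*(exp(4*I*pi/5))*conj(exp(4*I*pi/5)) + 1*(exp(-2*I*pi/5))*conj(exp(-2*I*pi/5)) + 1*(exp(2*I*pi/5))*conj(exp(2*I*pi/5)) + 1*(exp(-4*I*pi/5))*conj(exp(-4*I*pi/5))]
      = (1/5)[(1) + (1) + (1) + (1) + (1)] = 5/5 = 1
  <chi_0*chi_2, chi_3> = (1/5)[1*(1)*conj(1) + 1*(exp(4*I*pi/5))*conj(exp(-4*I*pi/5)) + 1*(exp(-2*I*pi/5))*conj(exp(2*I*pi/5)) + 1*(exp(2*I*pi/5))*conj(exp(-2*I*pi/5)) + 1*(exp(-4*I*pi/5))*conj(exp(4*I*pi/5))]
      = (1/5)[(1) + (exp(-2*I*pi/5)) + (exp(-4*I*pi/5)) + (exp(4*I*pi/5)) + (exp(2*I*pi/5))] = 0/5 = 0
  <chi_0*chi_2, chi_4> = (1/5)[1*(1)*conj(1) + 1*(exp(4*I*pi/5))*conj(exp(-2*I*pi/5)) + 1*(exp(-2*I*pi/5))*conj(exp(-4*I*pi/5)) + 1*(exp(2*I*pi/5))*conj(exp(4*I*pi/5)) + 1*(exp(-4*I*pi/5))*conj(exp(2*I*pi/5))]
      = (1/5)[(1) + (exp(-4*I*pi/5)) + (exp(2*I*pi/5)) + (exp(-2*I*pi/5)) + (exp(4*I*pi/5))] = 0/5 = 0
(Exp terms are combined using exp(i*s)*conj(exp(i*t)) = exp(i*(s-t)), and sums of them are collapsed using the identity that for every m > 1 the m distinct m-th roots of unity sum to 0, e.g. 1 + exp(2*I*pi/3) + exp(-2*I*pi/3) = 0.)
Hence the multiplicities are chi_2: 1. Dimension check: dim(chi_0)*dim(chi_2) = 1*1 = 1 and sum (mult * dim) = 1*1 = 1.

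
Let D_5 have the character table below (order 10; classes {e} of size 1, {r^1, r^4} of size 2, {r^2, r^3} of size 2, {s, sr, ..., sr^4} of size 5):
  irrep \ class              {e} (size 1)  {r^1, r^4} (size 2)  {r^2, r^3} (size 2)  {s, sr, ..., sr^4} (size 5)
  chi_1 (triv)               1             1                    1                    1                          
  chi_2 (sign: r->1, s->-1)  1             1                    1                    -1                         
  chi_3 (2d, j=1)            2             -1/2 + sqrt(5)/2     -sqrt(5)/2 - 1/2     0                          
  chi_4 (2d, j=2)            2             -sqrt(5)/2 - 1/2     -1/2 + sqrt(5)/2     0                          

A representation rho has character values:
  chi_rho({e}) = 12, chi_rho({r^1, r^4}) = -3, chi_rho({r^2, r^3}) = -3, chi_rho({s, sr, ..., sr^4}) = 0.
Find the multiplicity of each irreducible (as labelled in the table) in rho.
Multiplicities: chi_1: 0, chi_2: 0, chi_3: 3, chi_4: 3.

Reasoning: Use <chi_rho, chi> = (1/|G|) sum_C |C| * chi_rho(C) * conj(chi(C)) with |G| = 10 for each irreducible chi in the table:
  <chi_rho, chi_1> = (1/10)[1*(12)*conj(1) + 2*(-3)*conj(1) + 2*(-3)*conj(1) + 5*(0)*conj(1)]
      = (1/10)[(12) + (-6) + (-6) + (0)] = 0/10 = 0
  <chi_rho, chi_2> = (1/10)[1*(12)*conj(1) + 2*(-3)*conj(1) + 2*(-3)*conj(1) + 5*(0)*conj(-1)]
      = (1/10)[(12) + (-6) + (-6) + (0)] = 0/10 = 0
  <chi_rho, chi_3> = (1/10)[1*(12)*conj(2) + 2*(-3)*conj(-1/2 + sqrt(5)/2) + 2*(-3)*conj(-sqrt(5)/2 - 1/2) + 5*(0)*conj(0)]
      = (1/10)[(24) + (3 - 3*sqrt(5)) + (3 + 3*sqrt(5)) + (0)] = 30/10 = 3
  <chi_rho, chi_4> = (1/10)[1*(12)*conj(2) + 2*(-3)*conj(-sqrt(5)/2 - 1/2) + 2*(-3)*conj(-1/2 + sqrt(5)/2) + 5*(0)*conj(0)]
      = (1/10)[(24) + (3 + 3*sqrt(5)) + (3 - 3*sqrt(5)) + (0)] = 30/10 = 3
Dimension check: dim(rho) = sum (mult * dim) = 0*1 + 0*1 + 3*2 + 3*2 = 12 = chi_rho(e) = 12.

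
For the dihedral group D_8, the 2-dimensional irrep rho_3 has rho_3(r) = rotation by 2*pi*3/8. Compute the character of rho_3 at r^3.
chi_{rho_3}(r^3) = 2*cos(2*pi*3*3/8) = sqrt(2)

Details: rho_3(r^3) is rotation by angle 2*pi*3*3/8, whose trace is 2*cos(2*pi*3*3/8) = sqrt(2).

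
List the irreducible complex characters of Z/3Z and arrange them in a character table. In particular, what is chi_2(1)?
Character table of Z/3Z (irreps indexed chi_0,...,chi_2 with chi_k(m) = zeta_3^(k*m), zeta_3 = exp(2*pi*i/3)):
  irrep \ class  {0} (size 1)  {1} (size 1)    {2} (size 1)  
  chi_0          1             1               1             
  chi_1          1             exp(2*I*pi/3)   exp(-2*I*pi/3)
  chi_2          1             exp(-2*I*pi/3)  exp(2*I*pi/3) 

Spot check: chi_2(1) = zeta_3^(2*1) = zeta_3^2 = exp(-2*I*pi/3).

Details: Z/3Z is abelian, so all 3 irreducible complex representations are 1-dimensional. They are given by chi_k(m) = zeta_3^(k*m) for k = 0,...,2. Row orthogonality: sum_m chi_k(m) conj(chi_l(m)) = 3 * [k = l].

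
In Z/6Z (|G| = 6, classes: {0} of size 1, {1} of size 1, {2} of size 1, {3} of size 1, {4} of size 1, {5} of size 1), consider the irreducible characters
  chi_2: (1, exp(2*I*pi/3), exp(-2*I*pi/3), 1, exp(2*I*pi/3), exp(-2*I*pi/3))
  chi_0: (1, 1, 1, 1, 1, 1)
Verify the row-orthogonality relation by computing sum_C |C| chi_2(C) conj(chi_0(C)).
Sum = 0; so <chi_2, chi_0> = 0 (distinct irreducibles are orthogonal).

Solution. Compute term by term over conjugacy classes (|C| * chi_2(C) * conj(chi_0(C))):
  1*(1)*conj(1) + 1*(exp(2*I*pi/3))*conj(1) + 1*(exp(-2*I*pi/3))*conj(1) + 1*(1)*conj(1) + 1*(exp(2*I*pi/3))*conj(1) + 1*(exp(-2*I*pi/3))*conj(1)
  = (1) + (exp(2*I*pi/3)) + (exp(-2*I*pi/3)) + (1) + (exp(2*I*pi/3)) + (exp(-2*I*pi/3))
  = 0.
(Exp terms are combined using exp(i*s)*conj(exp(i*t)) = exp(i*(s-t)), and sums of them are collapsed using the identity that for every m > 1 the m distinct m-th roots of unity sum to 0, e.g. 1 + exp(2*I*pi/3) + exp(-2*I*pi/3) = 0.)
Dividing by |G| = 6 gives 0/6 = 0, matching the row-orthogonality relation <chi_2, chi_0> = [chi_2 = chi_0].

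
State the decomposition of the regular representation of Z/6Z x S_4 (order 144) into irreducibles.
Each irreducible V_i of dimension d_i appears with multiplicity d_i, i.e. rho_reg = (direct sum over all irreducibles V_i) d_i V_i. The irreducible dimensions for Z/6Z x S_4 are 1, 1, 1, 1, 1, 1, 1, 1, 1, 1, 1, 1, 2, 2, 2, 2, 2, 2, 3, 3, 3, 3, 3, 3, 3, 3, 3, 3, 3, 3: 12 irreducibles of dimension 1, each with multiplicity 1; 6 irreducibles of dimension 2, each with multiplicity 2; 12 irreducibles of dimension 3, each with multiplicity 3. Total dimension 12*1*1 + 6*2*2 + 12*3*3 = 144 = |G|.

General theorem: in the regular representation of a finite group G, each irreducible appears with multiplicity equal to its dimension. Check: dim(rho_reg) = sum d_i^2 = 1 + 1 + 1 + 1 + 1 + 1 + 1 + 1 + 1 + 1 + 1 + 1 + 4 + 4 + 4 + 4 + 4 + 4 + 9 + 9 + 9 + 9 + 9 + 9 + 9 + 9 + 9 + 9 + 9 + 9 = 144 = |G|.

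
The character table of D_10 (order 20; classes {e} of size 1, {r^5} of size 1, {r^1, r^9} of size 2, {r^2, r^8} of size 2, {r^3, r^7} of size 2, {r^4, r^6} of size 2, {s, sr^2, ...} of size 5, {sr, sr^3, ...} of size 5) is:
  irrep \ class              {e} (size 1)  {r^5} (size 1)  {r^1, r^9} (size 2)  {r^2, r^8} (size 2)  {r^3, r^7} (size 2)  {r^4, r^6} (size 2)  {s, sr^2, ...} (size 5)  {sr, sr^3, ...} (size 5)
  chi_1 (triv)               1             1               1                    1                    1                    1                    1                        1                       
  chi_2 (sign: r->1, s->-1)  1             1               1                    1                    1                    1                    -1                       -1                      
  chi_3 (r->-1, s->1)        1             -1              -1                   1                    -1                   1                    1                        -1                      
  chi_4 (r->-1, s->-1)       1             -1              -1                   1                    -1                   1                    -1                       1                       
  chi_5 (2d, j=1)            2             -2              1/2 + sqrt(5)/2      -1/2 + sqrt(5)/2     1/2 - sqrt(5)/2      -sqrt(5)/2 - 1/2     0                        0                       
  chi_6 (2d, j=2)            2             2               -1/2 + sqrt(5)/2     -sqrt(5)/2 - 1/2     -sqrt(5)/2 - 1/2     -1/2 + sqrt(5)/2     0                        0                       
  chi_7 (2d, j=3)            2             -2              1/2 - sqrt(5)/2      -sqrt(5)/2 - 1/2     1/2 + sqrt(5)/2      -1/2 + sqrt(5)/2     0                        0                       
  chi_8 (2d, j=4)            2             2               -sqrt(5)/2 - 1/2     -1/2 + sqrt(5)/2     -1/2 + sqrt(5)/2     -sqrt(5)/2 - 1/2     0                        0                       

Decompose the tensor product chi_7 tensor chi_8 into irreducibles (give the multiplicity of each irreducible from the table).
chi_7 tensor chi_8 = chi_5 + chi_7 (all other irreducibles have multiplicity 0).

Reasoning: The character of a tensor product is the pointwise product (chi_7 * chi_8)(C) = chi_7(C) * chi_8(C):
  {e}: (2)*(2), {r^5}: (-2)*(2), {r^1, r^9}: (1/2 - sqrt(5)/2)*(-sqrt(5)/2 - 1/2), {r^2, r^8}: (-sqrt(5)/2 - 1/2)*(-1/2 + sqrt(5)/2), {r^3, r^7}: (1/2 + sqrt(5)/2)*(-1/2 + sqrt(5)/2), {r^4, r^6}: (-1/2 + sqrt(5)/2)*(-sqrt(5)/2 - 1/2), {s, sr^2, ...}: (0)*(0), {sr, sr^3, ...}: (0)*(0)
so (chi_7 * chi_8) takes values
  {e} -> 4, {r^5} -> -4, {r^1, r^9} -> 1, {r^2, r^8} -> -1, {r^3, r^7} -> 1, {r^4, r^6} -> -1, {s, sr^2, ...} -> 0, {sr, sr^3, ...} -> 0.
Now take the inner product of this character with each irreducible chi from the table, <chi_7*chi_8, chi> = (1/20) sum_C |C| (chi_7*chi_8)(C) conj(chi(C)):
  <chi_7*chi_8, chi_1> = (1/20)[1*(4)*conj(1) + 1*(-4)*conj(1) + 2*(1)*conj(1) + 2*(-1)*conj(1) + 2*(1)*conj(1) + 2*(-1)*conj(1) + 5*(0)*conj(1) + 5*(0)*conj(1)]
      = (1/20)[(4) + (-4) + (2) + (-2) + (2) + (-2) + (0) + (0)] = 0/20 = 0
  <chi_7*chi_8, chi_2> = (1/20)[1*(4)*conj(1) + 1*(-4)*conj(1) + 2*(1)*conj(1) + 2*(-1)*conj(1) + 2*(1)*conj(1) + 2*(-1)*conj(1) + 5*(0)*conj(-1) + 5*(0)*conj(-1)]
      = (1/20)[(4) + (-4) + (2) + (-2) + (2) + (-2) + (0) + (0)] = 0/20 = 0
  <chi_7*chi_8, chi_3> = (1/20)[1*(4)*conj(1) + 1*(-4)*conj(-1) + 2*(1)*conj(-1) + 2*(-1)*conj(1) + 2*(1)*conj(-1) + 2*(-1)*conj(1) + 5*(0)*conj(1) + 5*(0)*conj(-1)]
      = (1/20)[(4) + (4) + (-2) + (-2) + (-2) + (-2) + (0) + (0)] = 0/20 = 0
  <chi_7*chi_8, chi_4> = (1/20)[1*(4)*conj(1) + 1*(-4)*conj(-1) + 2*(1)*conj(-1) + 2*(-1)*conj(1) + 2*(1)*conj(-1) + 2*(-1)*conj(1) + 5*(0)*conj(-1) + 5*(0)*conj(1)]
      = (1/20)[(4) + (4) + (-2) + (-2) + (-2) + (-2) + (0) + (0)] = 0/20 = 0
  <chi_7*chi_8, chi_5> = (1/20)[1*(4)*conj(2) + 1*(-4)*conj(-2) + 2*(1)*conj(1/2 + sqrt(5)/2) + 2*(-1)*conj(-1/2 + sqrt(5)/2) + 2*(1)*conj(1/2 - sqrt(5)/2) + 2*(-1)*conj(-sqrt(5)/2 - 1/2) + 5*(0)*conj(0) + 5*(0)*conj(0)]
      = (1/20)[(8) + (8) + (1 + sqrt(5)) + (1 - sqrt(5)) + (1 - sqrt(5)) + (1 + sqrt(5)) + (0) + (0)] = 20/20 = 1
  <chi_7*chi_8, chi_6> = (1/20)[1*(4)*conj(2) + 1*(-4)*conj(2) + 2*(1)*conj(-1/2 + sqrt(5)/2) + 2*(-1)*conj(-sqrt(5)/2 - 1/2) + 2*(1)*conj(-sqrt(5)/2 - 1/2) + 2*(-1)*conj(-1/2 + sqrt(5)/2) + 5*(0)*conj(0) + 5*(0)*conj(0)]
      = (1/20)[(8) + (-8) + (-1 + sqrt(5)) + (1 + sqrt(5)) + (-sqrt(5) - 1) + (1 - sqrt(5)) + (0) + (0)] = 0/20 = 0
  <chi_7*chi_8, chi_7> = (1/20)[1*(4)*conj(2) + 1*(-4)*conj(-2) + 2*(1)*conj(1/2 - sqrt(5)/2) + 2*(-1)*conj(-sqrt(5)/2 - 1/2) + 2*(1)*conj(1/2 + sqrt(5)/2) + 2*(-1)*conj(-1/2 + sqrt(5)/2) + 5*(0)*conj(0) + 5*(0)*conj(0)]
      = (1/20)[(8) + (8) + (1 - sqrt(5)) + (1 + sqrt(5)) + (1 + sqrt(5)) + (1 - sqrt(5)) + (0) + (0)] = 20/20 = 1
  <chi_7*chi_8, chi_8> = (1/20)[1*(4)*conj(2) + 1*(-4)*conj(2) + 2*(1)*conj(-sqrt(5)/2 - 1/2) + 2*(-1)*conj(-1/2 + sqrt(5)/2) + 2*(1)*conj(-1/2 + sqrt(5)/2) + 2*(-1)*conj(-sqrt(5)/2 - 1/2) + 5*(0)*conj(0) + 5*(0)*conj(0)]
      = (1/20)[(8) + (-8) + (-sqrt(5) - 1) + (1 - sqrt(5)) + (-1 + sqrt(5)) + (1 + sqrt(5)) + (0) + (0)] = 0/20 = 0
Hence the multiplicities are chi_5: 1, chi_7: 1. Dimension check: dim(chi_7)*dim(chi_8) = 2*2 = 4 and sum (mult * dim) = 1*2 + 1*2 = 4.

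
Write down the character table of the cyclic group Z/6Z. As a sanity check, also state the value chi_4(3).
Character table of Z/6Z (irreps indexed chi_0,...,chi_5 with chi_k(m) = zeta_6^(k*m), zeta_6 = exp(2*pi*i/6)):
  irrep \ class  {0} (size 1)  {1} (size 1)    {2} (size 1)    {3} (size 1)  {4} (size 1)    {5} (size 1)  
  chi_0          1             1               1               1             1               1             
  chi_1          1             exp(I*pi/3)     exp(2*I*pi/3)   -1            exp(-2*I*pi/3)  exp(-I*pi/3)  
  chi_2          1             exp(2*I*pi/3)   exp(-2*I*pi/3)  1             exp(2*I*pi/3)   exp(-2*I*pi/3)
  chi_3          1             -1              1               -1            1               -1            
  chi_4          1             exp(-2*I*pi/3)  exp(2*I*pi/3)   1             exp(-2*I*pi/3)  exp(2*I*pi/3) 
  chi_5          1             exp(-I*pi/3)    exp(-2*I*pi/3)  -1            exp(2*I*pi/3)   exp(I*pi/3)   

Spot check: chi_4(3) = zeta_6^(4*3) = zeta_6^12 = 1.

Solution. Z/6Z is abelian, so all 6 irreducible complex representations are 1-dimensional. They are given by chi_k(m) = zeta_6^(k*m) for k = 0,...,5. Row orthogonality: sum_m chi_k(m) conj(chi_l(m)) = 6 * [k = l].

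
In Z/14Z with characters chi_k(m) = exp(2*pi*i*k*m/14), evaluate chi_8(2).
chi_8(2) = zeta_14^16 = exp(2*I*pi/7)

Argument: chi_8(2) = zeta_14^(8*2) = zeta_14^16. Since zeta_14^14 = 1, this equals zeta_14^2 = exp(2*pi*i*2/14) = exp(2*I*pi/7).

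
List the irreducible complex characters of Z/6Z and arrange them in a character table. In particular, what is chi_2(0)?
Character table of Z/6Z (irreps indexed chi_0,...,chi_5 with chi_k(m) = zeta_6^(k*m), zeta_6 = exp(2*pi*i/6)):
  irrep \ class  {0} (size 1)  {1} (size 1)    {2} (size 1)    {3} (size 1)  {4} (size 1)    {5} (size 1)  
  chi_0          1             1               1               1             1               1             
  chi_1          1             exp(I*pi/3)     exp(2*I*pi/3)   -1            exp(-2*I*pi/3)  exp(-I*pi/3)  
  chi_2          1             exp(2*I*pi/3)   exp(-2*I*pi/3)  1             exp(2*I*pi/3)   exp(-2*I*pi/3)
  chi_3          1             -1              1               -1            1               -1            
  chi_4          1             exp(-2*I*pi/3)  exp(2*I*pi/3)   1             exp(-2*I*pi/3)  exp(2*I*pi/3) 
  chi_5          1             exp(-I*pi/3)    exp(-2*I*pi/3)  -1            exp(2*I*pi/3)   exp(I*pi/3)   

Spot check: chi_2(0) = zeta_6^(2*0) = zeta_6^0 = 1.

Argument: Z/6Z is abelian, so all 6 irreducible complex representations are 1-dimensional. They are given by chi_k(m) = zeta_6^(k*m) for k = 0,...,5. Row orthogonality: sum_m chi_k(m) conj(chi_l(m)) = 6 * [k = l].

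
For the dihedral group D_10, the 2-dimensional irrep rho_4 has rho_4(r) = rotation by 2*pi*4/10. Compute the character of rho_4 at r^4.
chi_{rho_4}(r^4) = 2*cos(2*pi*4*4/10) = -sqrt(5)/2 - 1/2

Explanation: rho_4(r^4) is rotation by angle 2*pi*4*4/10, whose trace is 2*cos(2*pi*4*4/10) = -sqrt(5)/2 - 1/2.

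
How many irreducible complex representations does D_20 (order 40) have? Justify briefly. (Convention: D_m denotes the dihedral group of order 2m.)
13

Solution. The number of irreducible complex representations of a finite group equals its number of conjugacy classes. D_20 has 13 conjugacy classes (n/2 + 3 for n even), so D_20 (order 40) has exactly 13 irreducible complex representations.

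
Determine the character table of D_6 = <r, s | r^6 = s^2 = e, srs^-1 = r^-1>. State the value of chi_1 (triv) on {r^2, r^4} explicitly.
Conjugacy classes: {e} of size 1, {r^3} of size 1, {r^1, r^5} of size 2, {r^2, r^4} of size 2, {s, sr^2, ...} of size 3, {sr, sr^3, ...} of size 3.
Character table:
  irrep \ class              {e} (size 1)  {r^3} (size 1)  {r^1, r^5} (size 2)  {r^2, r^4} (size 2)  {s, sr^2, ...} (size 3)  {sr, sr^3, ...} (size 3)
  chi_1 (triv)               1             1               1                    1                    1                        1                       
  chi_2 (sign: r->1, s->-1)  1             1               1                    1                    -1                       -1                      
  chi_3 (r->-1, s->1)        1             -1              -1                   1                    1                        -1                      
  chi_4 (r->-1, s->-1)       1             -1              -1                   1                    -1                       1                       
  chi_5 (2d, j=1)            2             -2              1                    -1                   0                        0                       
  chi_6 (2d, j=2)            2             2               -1                   -1                   0                        0                       

Spot check: chi_1 (triv) on {r^2, r^4} = 1.

Solution. D_6 has order 2*6 = 12 with 6 conjugacy classes, hence 6 irreducibles. Sum of squared dims 1 + 1 + 1 + 1 + 4 + 4 = 12 = |G|. Linear characters come from the abelianisation; the 2-dimensional irreps have character r^k -> 2*cos(2*pi*j*k/6), reflections -> 0.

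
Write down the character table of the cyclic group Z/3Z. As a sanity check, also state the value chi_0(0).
Character table of Z/3Z (irreps indexed chi_0,...,chi_2 with chi_k(m) = zeta_3^(k*m), zeta_3 = exp(2*pi*i/3)):
  irrep \ class  {0} (size 1)  {1} (size 1)    {2} (size 1)  
  chi_0          1             1               1             
  chi_1          1             exp(2*I*pi/3)   exp(-2*I*pi/3)
  chi_2          1             exp(-2*I*pi/3)  exp(2*I*pi/3) 

Spot check: chi_0(0) = zeta_3^(0*0) = zeta_3^0 = 1.

Solution. Z/3Z is abelian, so all 3 irreducible complex representations are 1-dimensional. They are given by chi_k(m) = zeta_3^(k*m) for k = 0,...,2. Row orthogonality: sum_m chi_k(m) conj(chi_l(m)) = 3 * [k = l].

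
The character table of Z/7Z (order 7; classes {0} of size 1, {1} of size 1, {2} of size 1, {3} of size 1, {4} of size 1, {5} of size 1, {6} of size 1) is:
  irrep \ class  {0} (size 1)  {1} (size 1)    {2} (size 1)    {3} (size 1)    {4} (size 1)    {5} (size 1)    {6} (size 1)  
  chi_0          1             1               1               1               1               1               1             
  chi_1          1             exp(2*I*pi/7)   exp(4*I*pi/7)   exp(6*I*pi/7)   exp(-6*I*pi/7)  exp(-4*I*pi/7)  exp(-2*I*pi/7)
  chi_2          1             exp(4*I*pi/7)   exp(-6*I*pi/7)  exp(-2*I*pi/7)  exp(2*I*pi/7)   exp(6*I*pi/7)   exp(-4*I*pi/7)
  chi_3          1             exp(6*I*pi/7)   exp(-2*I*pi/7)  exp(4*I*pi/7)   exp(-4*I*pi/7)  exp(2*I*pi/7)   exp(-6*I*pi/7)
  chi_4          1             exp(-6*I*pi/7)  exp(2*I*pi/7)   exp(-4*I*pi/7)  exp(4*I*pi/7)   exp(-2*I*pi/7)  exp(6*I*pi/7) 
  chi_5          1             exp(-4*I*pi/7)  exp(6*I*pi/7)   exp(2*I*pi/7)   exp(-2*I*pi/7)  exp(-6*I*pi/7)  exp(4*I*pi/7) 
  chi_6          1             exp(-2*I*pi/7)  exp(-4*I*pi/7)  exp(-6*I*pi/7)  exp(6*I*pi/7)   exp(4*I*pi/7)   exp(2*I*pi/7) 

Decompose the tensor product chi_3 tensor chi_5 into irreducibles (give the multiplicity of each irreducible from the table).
chi_3 tensor chi_5 = chi_1 (all other irreducibles have multiplicity 0).

Details: The character of a tensor product is the pointwise product (chi_3 * chi_5)(C) = chi_3(C) * chi_5(C):
  {0}: (1)*(1), {1}: (exp(6*I*pi/7))*(exp(-4*I*pi/7)), {2}: (exp(-2*I*pi/7))*(exp(6*I*pi/7)), {3}: (exp(4*I*pi/7))*(exp(2*I*pi/7)), {4}: (exp(-4*I*pi/7))*(exp(-2*I*pi/7)), {5}: (exp(2*I*pi/7))*(exp(-6*I*pi/7)), {6}: (exp(-6*I*pi/7))*(exp(4*I*pi/7))
so (chi_3 * chi_5) takes values
  {0} -> 1, {1} -> exp(2*I*pi/7), {2} -> exp(4*I*pi/7), {3} -> exp(6*I*pi/7), {4} -> exp(-6*I*pi/7), {5} -> exp(-4*I*pi/7), {6} -> exp(-2*I*pi/7).
Now take the inner product of this character with each irreducible chi from the table, <chi_3*chi_5, chi> = (1/7) sum_C |C| (chi_3*chi_5)(C) conj(chi(C)):
  <chi_3*chi_5, chi_0> = (1/7)[1*(1)*conj(1) + 1*(exp(2*I*pi/7))*conj(1) + 1*(exp(4*I*pi/7))*conj(1) + 1*(exp(6*I*pi/7))*conj(1) + 1*(exp(-6*I*pi/7))*conj(1) + 1*(exp(-4*I*pi/7))*conj(1) + 1*(exp(-2*I*pi/7))*conj(1)]
      = (1/7)[(1) + (exp(2*I*pi/7)) + (exp(4*I*pi/7)) + (exp(6*I*pi/7)) + (exp(-6*I*pi/7)) + (exp(-4*I*pi/7)) + (exp(-2*I*pi/7))] = 0/7 = 0
  <chi_3*chi_5, chi_1> = (1/7)[1*(1)*conj(1) + 1*(exp(2*I*pi/7))*conj(exp(2*I*pi/7)) + 1*(exp(4*I*pi/7))*conj(exp(4*I*pi/7)) + 1*(exp(6*I*pi/7))*conj(exp(6*I*pi/7)) + 1*(exp(-6*I*pi/7))*conj(exp(-6*I*pi/7)) + 1*(exp(-4*I*pi/7))*conj(exp(-4*I*pi/7)) + 1*(exp(-2*I*pi/7))*conj(exp(-2*I*pi/7))]
      = (1/7)[(1) + (1) + (1) + (1) + (1) + (1) + (1)] = 7/7 = 1
  <chi_3*chi_5, chi_2> = (1/7)[1*(1)*conj(1) + 1*(exp(2*I*pi/7))*conj(exp(4*I*pi/7)) + 1*(exp(4*I*pi/7))*conj(exp(-6*I*pi/7)) + 1*(exp(6*I*pi/7))*conj(exp(-2*I*pi/7)) + 1*(exp(-6*I*pi/7))*conj(exp(2*I*pi/7)) + 1*(exp(-4*I*pi/7))*conj(exp(6*I*pi/7)) + 1*(exp(-2*I*pi/7))*conj(exp(-4*I*pi/7))]
      = (1/7)[(1) + (exp(-2*I*pi/7)) + (exp(-4*I*pi/7)) + (exp(-6*I*pi/7)) + (exp(6*I*pi/7)) + (exp(4*I*pi/7)) + (exp(2*I*pi/7))] = 0/7 = 0
  <chi_3*chi_5, chi_3> = (1/7)[1*(1)*conj(1) + 1*(exp(2*I*pi/7))*conj(exp(6*I*pi/7)) + 1*(exp(4*I*pi/7))*conj(exp(-2*I*pi/7)) + 1*(exp(6*I*pi/7))*conj(exp(4*I*pi/7)) + 1*(exp(-6*I*pi/7))*conj(exp(-4*I*pi/7)) + 1*(exp(-4*I*pi/7))*conj(exp(2*I*pi/7)) + 1*(exp(-2*I*pi/7))*conj(exp(-6*I*pi/7))]
      = (1/7)[(1) + (exp(-4*I*pi/7)) + (exp(6*I*pi/7)) + (exp(2*I*pi/7)) + (exp(-2*I*pi/7)) + (exp(-6*I*pi/7)) + (exp(4*I*pi/7))] = 0/7 = 0
  <chi_3*chi_5, chi_4> = (1/7)[1*(1)*conj(1) + 1*(exp(2*I*pi/7))*conj(exp(-6*I*pi/7)) + 1*(exp(4*I*pi/7))*conj(exp(2*I*pi/7)) + 1*(exp(6*I*pi/7))*conj(exp(-4*I*pi/7)) + 1*(exp(-6*I*pi/7))*conj(exp(4*I*pi/7)) + 1*(exp(-4*I*pi/7))*conj(exp(-2*I*pi/7)) + 1*(exp(-2*I*pi/7))*conj(exp(6*I*pi/7))]
      = (1/7)[(1) + (exp(-6*I*pi/7)) + (exp(2*I*pi/7)) + (exp(-4*I*pi/7)) + (exp(4*I*pi/7)) + (exp(-2*I*pi/7)) + (exp(6*I*pi/7))] = 0/7 = 0
  <chi_3*chi_5, chi_5> = (1/7)[1*(1)*conj(1) + 1*(exp(2*I*pi/7))*conj(exp(-4*I*pi/7)) + 1*(exp(4*I*pi/7))*conj(exp(6*I*pi/7)) + 1*(exp(6*I*pi/7))*conj(exp(2*I*pi/7)) + 1*(exp(-6*I*pi/7))*conj(exp(-2*I*pi/7)) + 1*(exp(-4*I*pi/7))*conj(exp(-6*I*pi/7)) + 1*(exp(-2*I*pi/7))*conj(exp(4*I*pi/7))]
      = (1/7)[(1) + (exp(6*I*pi/7)) + (exp(-2*I*pi/7)) + (exp(4*I*pi/7)) + (exp(-4*I*pi/7)) + (exp(2*I*pi/7)) + (exp(-6*I*pi/7))] = 0/7 = 0
  <chi_3*chi_5, chi_6> = (1/7)[1*(1)*conj(1) + 1*(exp(2*I*pi/7))*conj(exp(-2*I*pi/7)) + 1*(exp(4*I*pi/7))*conj(exp(-4*I*pi/7)) + 1*(exp(6*I*pi/7))*conj(exp(-6*I*pi/7)) + 1*(exp(-6*I*pi/7))*conj(exp(6*I*pi/7)) + 1*(exp(-4*I*pi/7))*conj(exp(4*I*pi/7)) + 1*(exp(-2*I*pi/7))*conj(exp(2*I*pi/7))]
      = (1/7)[(1) + (exp(4*I*pi/7)) + (exp(-6*I*pi/7)) + (exp(-2*I*pi/7)) + (exp(2*I*pi/7)) + (exp(6*I*pi/7)) + (exp(-4*I*pi/7))] = 0/7 = 0
(Exp terms are combined using exp(i*s)*conj(exp(i*t)) = exp(i*(s-t)), and sums of them are collapsed using the identity that for every m > 1 the m distinct m-th roots of unity sum to 0, e.g. 1 + exp(2*I*pi/3) + exp(-2*I*pi/3) = 0.)
Hence the multiplicities are chi_1: 1. Dimension check: dim(chi_3)*dim(chi_5) = 1*1 = 1 and sum (mult * dim) = 1*1 = 1.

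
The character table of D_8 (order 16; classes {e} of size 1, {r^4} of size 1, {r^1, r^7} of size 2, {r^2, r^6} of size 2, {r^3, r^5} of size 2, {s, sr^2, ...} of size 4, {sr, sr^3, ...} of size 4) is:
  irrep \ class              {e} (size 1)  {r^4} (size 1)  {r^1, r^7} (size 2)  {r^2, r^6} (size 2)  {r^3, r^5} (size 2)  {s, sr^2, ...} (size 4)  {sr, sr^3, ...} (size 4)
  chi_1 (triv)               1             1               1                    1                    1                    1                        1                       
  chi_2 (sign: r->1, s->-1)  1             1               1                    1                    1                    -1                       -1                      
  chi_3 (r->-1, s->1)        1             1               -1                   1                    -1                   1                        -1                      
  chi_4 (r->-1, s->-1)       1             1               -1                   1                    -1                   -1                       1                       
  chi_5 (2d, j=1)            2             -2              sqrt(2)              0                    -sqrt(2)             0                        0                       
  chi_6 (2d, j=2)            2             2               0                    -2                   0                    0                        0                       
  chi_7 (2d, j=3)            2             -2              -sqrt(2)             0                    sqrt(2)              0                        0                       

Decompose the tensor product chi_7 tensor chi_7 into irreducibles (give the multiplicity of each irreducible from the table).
chi_7 tensor chi_7 = chi_1 + chi_2 + chi_6 (all other irreducibles have multiplicity 0).

Why: The character of a tensor product is the pointwise product (chi_7 * chi_7)(C) = chi_7(C) * chi_7(C):
  {e}: (2)*(2), {r^4}: (-2)*(-2), {r^1, r^7}: (-sqrt(2))*(-sqrt(2)), {r^2, r^6}: (0)*(0), {r^3, r^5}: (sqrt(2))*(sqrt(2)), {s, sr^2, ...}: (0)*(0), {sr, sr^3, ...}: (0)*(0)
so (chi_7 * chi_7) takes values
  {e} -> 4, {r^4} -> 4, {r^1, r^7} -> 2, {r^2, r^6} -> 0, {r^3, r^5} -> 2, {s, sr^2, ...} -> 0, {sr, sr^3, ...} -> 0.
Now take the inner product of this character with each irreducible chi from the table, <chi_7*chi_7, chi> = (1/16) sum_C |C| (chi_7*chi_7)(C) conj(chi(C)):
  <chi_7*chi_7, chi_1> = (1/16)[1*(4)*conj(1) + 1*(4)*conj(1) + 2*(2)*conj(1) + 2*(0)*conj(1) + 2*(2)*conj(1) + 4*(0)*conj(1) + 4*(0)*conj(1)]
      = (1/16)[(4) + (4) + (4) + (0) + (4) + (0) + (0)] = 16/16 = 1
  <chi_7*chi_7, chi_2> = (1/16)[1*(4)*conj(1) + 1*(4)*conj(1) + 2*(2)*conj(1) + 2*(0)*conj(1) + 2*(2)*conj(1) + 4*(0)*conj(-1) + 4*(0)*conj(-1)]
      = (1/16)[(4) + (4) + (4) + (0) + (4) + (0) + (0)] = 16/16 = 1
  <chi_7*chi_7, chi_3> = (1/16)[1*(4)*conj(1) + 1*(4)*conj(1) + 2*(2)*conj(-1) + 2*(0)*conj(1) + 2*(2)*conj(-1) + 4*(0)*conj(1) + 4*(0)*conj(-1)]
      = (1/16)[(4) + (4) + (-4) + (0) + (-4) + (0) + (0)] = 0/16 = 0
  <chi_7*chi_7, chi_4> = (1/16)[1*(4)*conj(1) + 1*(4)*conj(1) + 2*(2)*conj(-1) + 2*(0)*conj(1) + 2*(2)*conj(-1) + 4*(0)*conj(-1) + 4*(0)*conj(1)]
      = (1/16)[(4) + (4) + (-4) + (0) + (-4) + (0) + (0)] = 0/16 = 0
  <chi_7*chi_7, chi_5> = (1/16)[1*(4)*conj(2) + 1*(4)*conj(-2) + 2*(2)*conj(sqrt(2)) + 2*(0)*conj(0) + 2*(2)*conj(-sqrt(2)) + 4*(0)*conj(0) + 4*(0)*conj(0)]
      = (1/16)[(8) + (-8) + (4*sqrt(2)) + (0) + (-4*sqrt(2)) + (0) + (0)] = 0/16 = 0
  <chi_7*chi_7, chi_6> = (1/16)[1*(4)*conj(2) + 1*(4)*conj(2) + 2*(2)*conj(0) + 2*(0)*conj(-2) + 2*(2)*conj(0) + 4*(0)*conj(0) + 4*(0)*conj(0)]
      = (1/16)[(8) + (8) + (0) + (0) + (0) + (0) + (0)] = 16/16 = 1
  <chi_7*chi_7, chi_7> = (1/16)[1*(4)*conj(2) + 1*(4)*conj(-2) + 2*(2)*conj(-sqrt(2)) + 2*(0)*conj(0) + 2*(2)*conj(sqrt(2)) + 4*(0)*conj(0) + 4*(0)*conj(0)]
      = (1/16)[(8) + (-8) + (-4*sqrt(2)) + (0) + (4*sqrt(2)) + (0) + (0)] = 0/16 = 0
Hence the multiplicities are chi_1: 1, chi_2: 1, chi_6: 1. Dimension check: dim(chi_7)*dim(chi_7) = 2*2 = 4 and sum (mult * dim) = 1*1 + 1*1 + 1*2 = 4.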